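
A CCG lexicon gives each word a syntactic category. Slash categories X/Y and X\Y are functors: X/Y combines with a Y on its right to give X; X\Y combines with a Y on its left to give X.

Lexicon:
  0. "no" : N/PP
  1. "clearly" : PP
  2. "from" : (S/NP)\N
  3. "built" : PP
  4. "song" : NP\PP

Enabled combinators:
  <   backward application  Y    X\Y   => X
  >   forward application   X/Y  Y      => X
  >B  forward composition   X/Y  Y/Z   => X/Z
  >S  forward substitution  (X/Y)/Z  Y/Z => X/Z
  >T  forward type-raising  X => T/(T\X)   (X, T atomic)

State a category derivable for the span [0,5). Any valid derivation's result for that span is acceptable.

[0,5] S   >
  [0,3] S/NP   <
    [0,2] N   >
      [0,1] "no" : N/PP
      [1,2] "clearly" : PP
    [2,3] "from" : (S/NP)\N
  [3,5] NP   >
    [3,4] NP/(NP\PP)   >T
      [3,4] "built" : PP
    [4,5] "song" : NP\PP

S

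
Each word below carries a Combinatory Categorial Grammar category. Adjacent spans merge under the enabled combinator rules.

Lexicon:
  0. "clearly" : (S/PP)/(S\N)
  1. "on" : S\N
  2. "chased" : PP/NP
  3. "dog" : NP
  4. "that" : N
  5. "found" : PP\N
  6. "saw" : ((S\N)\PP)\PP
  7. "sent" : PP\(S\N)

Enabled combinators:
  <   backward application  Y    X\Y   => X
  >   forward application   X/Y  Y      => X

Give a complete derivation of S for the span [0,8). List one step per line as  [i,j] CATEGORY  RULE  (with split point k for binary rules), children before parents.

[0,8] S   >
  [0,2] S/PP   >
    [0,1] "clearly" : (S/PP)/(S\N)
    [1,2] "on" : S\N
  [2,8] PP   <
    [2,7] S\N   <
      [2,4] PP   >
        [2,3] "chased" : PP/NP
        [3,4] "dog" : NP
      [4,7] (S\N)\PP   <
        [4,6] PP   <
          [4,5] "that" : N
          [5,6] "found" : PP\N
        [6,7] "saw" : ((S\N)\PP)\PP
    [7,8] "sent" : PP\(S\N)

[0,1] (S/PP)/(S\N)  lex  "clearly"
[1,2] S\N  lex  "on"
[0,2] S/PP  >  k=1
[2,3] PP/NP  lex  "chased"
[3,4] NP  lex  "dog"
[2,4] PP  >  k=3
[4,5] N  lex  "that"
[5,6] PP\N  lex  "found"
[4,6] PP  <  k=5
[6,7] ((S\N)\PP)\PP  lex  "saw"
[4,7] (S\N)\PP  <  k=6
[2,7] S\N  <  k=4
[7,8] PP\(S\N)  lex  "sent"
[2,8] PP  <  k=7
[0,8] S  >  k=2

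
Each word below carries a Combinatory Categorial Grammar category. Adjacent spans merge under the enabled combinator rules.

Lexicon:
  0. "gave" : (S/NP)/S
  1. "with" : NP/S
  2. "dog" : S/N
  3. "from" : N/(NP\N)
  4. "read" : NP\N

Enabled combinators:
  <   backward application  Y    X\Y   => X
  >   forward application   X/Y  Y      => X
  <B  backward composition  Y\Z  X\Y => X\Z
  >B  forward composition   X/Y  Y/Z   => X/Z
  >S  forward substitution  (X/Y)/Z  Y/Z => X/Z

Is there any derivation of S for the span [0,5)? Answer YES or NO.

YES

[0,5] S   >
  [0,3] S/N   >B
    [0,2] S/S   >S
      [0,1] "gave" : (S/NP)/S
      [1,2] "with" : NP/S
    [2,3] "dog" : S/N
  [3,5] N   >
    [3,4] "from" : N/(NP\N)
    [4,5] "read" : NP\N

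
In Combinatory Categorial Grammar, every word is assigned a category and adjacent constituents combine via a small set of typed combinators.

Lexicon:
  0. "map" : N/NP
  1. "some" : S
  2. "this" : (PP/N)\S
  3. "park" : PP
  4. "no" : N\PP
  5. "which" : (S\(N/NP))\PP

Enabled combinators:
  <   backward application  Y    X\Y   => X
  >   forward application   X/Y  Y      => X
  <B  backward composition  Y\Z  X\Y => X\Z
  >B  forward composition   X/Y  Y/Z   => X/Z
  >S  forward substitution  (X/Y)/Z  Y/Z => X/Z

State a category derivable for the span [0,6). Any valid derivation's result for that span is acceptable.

S

[0,6] S   <
  [0,1] "map" : N/NP
  [1,6] S\(N/NP)   <
    [1,5] PP   >
      [1,3] PP/N   <
        [1,2] "some" : S
        [2,3] "this" : (PP/N)\S
      [3,5] N   <
        [3,4] "park" : PP
        [4,5] "no" : N\PP
    [5,6] "which" : (S\(N/NP))\PP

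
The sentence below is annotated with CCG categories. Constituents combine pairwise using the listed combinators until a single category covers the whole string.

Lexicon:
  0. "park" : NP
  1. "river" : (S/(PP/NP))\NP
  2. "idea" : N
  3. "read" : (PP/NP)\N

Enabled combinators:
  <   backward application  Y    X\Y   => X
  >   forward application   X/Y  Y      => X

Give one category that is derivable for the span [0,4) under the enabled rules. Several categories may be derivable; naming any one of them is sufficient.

[0,4] S   >
  [0,2] S/(PP/NP)   <
    [0,1] "park" : NP
    [1,2] "river" : (S/(PP/NP))\NP
  [2,4] PP/NP   <
    [2,3] "idea" : N
    [3,4] "read" : (PP/NP)\N

S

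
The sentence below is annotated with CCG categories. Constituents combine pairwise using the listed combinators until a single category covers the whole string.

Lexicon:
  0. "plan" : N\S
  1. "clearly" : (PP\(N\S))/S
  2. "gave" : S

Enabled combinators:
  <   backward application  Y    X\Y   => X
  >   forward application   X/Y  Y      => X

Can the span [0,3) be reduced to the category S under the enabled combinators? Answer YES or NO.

N\S (PP\(N\S))/S S
CKY chart[0,3] = {PP}; S ∉ chart

NO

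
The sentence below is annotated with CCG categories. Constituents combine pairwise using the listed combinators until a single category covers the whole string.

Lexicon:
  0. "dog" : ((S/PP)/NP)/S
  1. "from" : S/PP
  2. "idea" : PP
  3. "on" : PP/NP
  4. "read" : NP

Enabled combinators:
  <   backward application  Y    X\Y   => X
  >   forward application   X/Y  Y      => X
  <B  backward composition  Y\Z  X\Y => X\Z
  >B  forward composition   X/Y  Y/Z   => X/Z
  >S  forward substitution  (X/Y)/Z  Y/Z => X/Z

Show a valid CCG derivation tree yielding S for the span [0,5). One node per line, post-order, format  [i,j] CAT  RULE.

[0,5] S   >
  [0,4] S/NP   >S
    [0,3] (S/PP)/NP   >
      [0,1] "dog" : ((S/PP)/NP)/S
      [1,3] S   >
        [1,2] "from" : S/PP
        [2,3] "idea" : PP
    [3,4] "on" : PP/NP
  [4,5] "read" : NP

[0,1] ((S/PP)/NP)/S  lex  "dog"
[1,2] S/PP  lex  "from"
[2,3] PP  lex  "idea"
[1,3] S  >  k=2
[0,3] (S/PP)/NP  >  k=1
[3,4] PP/NP  lex  "on"
[0,4] S/NP  >S  k=3
[4,5] NP  lex  "read"
[0,5] S  >  k=4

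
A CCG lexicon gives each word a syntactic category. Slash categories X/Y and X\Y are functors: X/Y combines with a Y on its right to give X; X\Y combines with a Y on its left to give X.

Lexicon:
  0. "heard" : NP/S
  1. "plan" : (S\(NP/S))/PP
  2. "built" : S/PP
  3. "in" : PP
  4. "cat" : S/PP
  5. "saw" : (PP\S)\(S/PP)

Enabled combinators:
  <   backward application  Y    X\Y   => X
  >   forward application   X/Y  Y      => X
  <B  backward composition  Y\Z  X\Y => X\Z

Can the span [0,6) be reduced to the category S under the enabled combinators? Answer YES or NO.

YES

[0,6] S   <
  [0,1] "heard" : NP/S
  [1,6] S\(NP/S)   >
    [1,2] "plan" : (S\(NP/S))/PP
    [2,6] PP   <
      [2,4] S   >
        [2,3] "built" : S/PP
        [3,4] "in" : PP
      [4,6] PP\S   <
        [4,5] "cat" : S/PP
        [5,6] "saw" : (PP\S)\(S/PP)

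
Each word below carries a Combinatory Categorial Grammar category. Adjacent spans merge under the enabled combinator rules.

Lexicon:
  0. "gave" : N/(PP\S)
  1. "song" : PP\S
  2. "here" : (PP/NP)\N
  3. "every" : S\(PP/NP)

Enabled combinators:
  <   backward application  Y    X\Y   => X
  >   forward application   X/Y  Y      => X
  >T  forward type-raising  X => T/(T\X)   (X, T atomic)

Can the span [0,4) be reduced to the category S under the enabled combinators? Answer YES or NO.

YES

[0,4] S   <
  [0,3] PP/NP   <
    [0,2] N   >
      [0,1] "gave" : N/(PP\S)
      [1,2] "song" : PP\S
    [2,3] "here" : (PP/NP)\N
  [3,4] "every" : S\(PP/NP)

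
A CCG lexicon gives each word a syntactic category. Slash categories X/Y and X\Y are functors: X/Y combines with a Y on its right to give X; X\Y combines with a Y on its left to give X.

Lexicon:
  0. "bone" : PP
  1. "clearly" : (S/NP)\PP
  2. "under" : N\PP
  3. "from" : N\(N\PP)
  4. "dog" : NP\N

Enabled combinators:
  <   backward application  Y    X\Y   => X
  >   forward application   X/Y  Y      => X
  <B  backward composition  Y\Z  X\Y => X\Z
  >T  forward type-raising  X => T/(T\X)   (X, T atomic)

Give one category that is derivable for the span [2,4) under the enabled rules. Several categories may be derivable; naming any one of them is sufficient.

[0,5] S   >
  [0,2] S/NP   <
    [0,1] "bone" : PP
    [1,2] "clearly" : (S/NP)\PP
  [2,5] NP   <
    [2,4] N   <
      [2,3] "under" : N\PP
      [3,4] "from" : N\(N\PP)
    [4,5] "dog" : NP\N

N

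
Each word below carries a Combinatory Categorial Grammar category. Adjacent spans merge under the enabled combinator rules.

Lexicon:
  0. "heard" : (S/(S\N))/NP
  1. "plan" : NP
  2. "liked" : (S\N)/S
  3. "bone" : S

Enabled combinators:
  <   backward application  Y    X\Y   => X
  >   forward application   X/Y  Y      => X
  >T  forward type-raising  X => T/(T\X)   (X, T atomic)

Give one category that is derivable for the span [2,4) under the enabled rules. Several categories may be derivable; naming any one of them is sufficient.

S\N

[0,4] S   >
  [0,2] S/(S\N)   >
    [0,1] "heard" : (S/(S\N))/NP
    [1,2] "plan" : NP
  [2,4] S\N   >
    [2,3] "liked" : (S\N)/S
    [3,4] "bone" : S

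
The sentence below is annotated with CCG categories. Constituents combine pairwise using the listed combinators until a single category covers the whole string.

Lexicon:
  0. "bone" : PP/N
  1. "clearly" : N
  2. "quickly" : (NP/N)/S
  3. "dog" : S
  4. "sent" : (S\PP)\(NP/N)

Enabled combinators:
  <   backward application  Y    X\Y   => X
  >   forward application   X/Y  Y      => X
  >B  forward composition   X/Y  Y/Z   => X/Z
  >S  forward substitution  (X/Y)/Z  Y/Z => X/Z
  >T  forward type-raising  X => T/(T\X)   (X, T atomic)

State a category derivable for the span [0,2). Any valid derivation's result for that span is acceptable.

PP

[0,5] S   <
  [0,2] PP   >
    [0,1] "bone" : PP/N
    [1,2] "clearly" : N
  [2,5] S\PP   <
    [2,4] NP/N   >
      [2,3] "quickly" : (NP/N)/S
      [3,4] "dog" : S
    [4,5] "sent" : (S\PP)\(NP/N)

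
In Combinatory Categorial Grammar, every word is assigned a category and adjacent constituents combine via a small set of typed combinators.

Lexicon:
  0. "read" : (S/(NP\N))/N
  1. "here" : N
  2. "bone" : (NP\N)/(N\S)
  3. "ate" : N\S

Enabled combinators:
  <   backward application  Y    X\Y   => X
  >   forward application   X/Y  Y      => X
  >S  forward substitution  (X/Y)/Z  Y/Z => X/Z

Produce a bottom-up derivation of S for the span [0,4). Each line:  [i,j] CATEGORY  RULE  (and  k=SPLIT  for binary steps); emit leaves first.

[0,1] (S/(NP\N))/N  lex  "read"
[1,2] N  lex  "here"
[0,2] S/(NP\N)  >  k=1
[2,3] (NP\N)/(N\S)  lex  "bone"
[3,4] N\S  lex  "ate"
[2,4] NP\N  >  k=3
[0,4] S  >  k=2

[0,4] S   >
  [0,2] S/(NP\N)   >
    [0,1] "read" : (S/(NP\N))/N
    [1,2] "here" : N
  [2,4] NP\N   >
    [2,3] "bone" : (NP\N)/(N\S)
    [3,4] "ate" : N\S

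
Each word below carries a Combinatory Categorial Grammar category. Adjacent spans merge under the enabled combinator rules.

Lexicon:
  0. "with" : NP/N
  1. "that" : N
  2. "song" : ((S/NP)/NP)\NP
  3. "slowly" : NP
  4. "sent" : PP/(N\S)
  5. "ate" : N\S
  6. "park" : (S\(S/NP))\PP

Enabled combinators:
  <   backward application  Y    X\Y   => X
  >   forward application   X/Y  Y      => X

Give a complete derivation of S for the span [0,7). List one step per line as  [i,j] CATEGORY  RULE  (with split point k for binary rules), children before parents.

[0,7] S   <
  [0,4] S/NP   >
    [0,3] (S/NP)/NP   <
      [0,2] NP   >
        [0,1] "with" : NP/N
        [1,2] "that" : N
      [2,3] "song" : ((S/NP)/NP)\NP
    [3,4] "slowly" : NP
  [4,7] S\(S/NP)   <
    [4,6] PP   >
      [4,5] "sent" : PP/(N\S)
      [5,6] "ate" : N\S
    [6,7] "park" : (S\(S/NP))\PP

[0,1] NP/N  lex  "with"
[1,2] N  lex  "that"
[0,2] NP  >  k=1
[2,3] ((S/NP)/NP)\NP  lex  "song"
[0,3] (S/NP)/NP  <  k=2
[3,4] NP  lex  "slowly"
[0,4] S/NP  >  k=3
[4,5] PP/(N\S)  lex  "sent"
[5,6] N\S  lex  "ate"
[4,6] PP  >  k=5
[6,7] (S\(S/NP))\PP  lex  "park"
[4,7] S\(S/NP)  <  k=6
[0,7] S  <  k=4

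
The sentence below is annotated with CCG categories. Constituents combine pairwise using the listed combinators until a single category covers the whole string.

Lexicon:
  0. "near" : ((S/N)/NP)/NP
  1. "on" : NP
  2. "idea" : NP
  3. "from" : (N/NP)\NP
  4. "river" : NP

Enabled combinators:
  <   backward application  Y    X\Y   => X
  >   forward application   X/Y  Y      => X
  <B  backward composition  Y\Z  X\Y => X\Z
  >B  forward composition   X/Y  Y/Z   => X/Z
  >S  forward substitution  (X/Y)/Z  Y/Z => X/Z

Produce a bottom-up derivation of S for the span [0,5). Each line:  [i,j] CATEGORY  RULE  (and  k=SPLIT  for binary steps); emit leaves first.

[0,5] S   >
  [0,4] S/NP   >S
    [0,2] (S/N)/NP   >
      [0,1] "near" : ((S/N)/NP)/NP
      [1,2] "on" : NP
    [2,4] N/NP   <
      [2,3] "idea" : NP
      [3,4] "from" : (N/NP)\NP
  [4,5] "river" : NP

[0,1] ((S/N)/NP)/NP  lex  "near"
[1,2] NP  lex  "on"
[0,2] (S/N)/NP  >  k=1
[2,3] NP  lex  "idea"
[3,4] (N/NP)\NP  lex  "from"
[2,4] N/NP  <  k=3
[0,4] S/NP  >S  k=2
[4,5] NP  lex  "river"
[0,5] S  >  k=4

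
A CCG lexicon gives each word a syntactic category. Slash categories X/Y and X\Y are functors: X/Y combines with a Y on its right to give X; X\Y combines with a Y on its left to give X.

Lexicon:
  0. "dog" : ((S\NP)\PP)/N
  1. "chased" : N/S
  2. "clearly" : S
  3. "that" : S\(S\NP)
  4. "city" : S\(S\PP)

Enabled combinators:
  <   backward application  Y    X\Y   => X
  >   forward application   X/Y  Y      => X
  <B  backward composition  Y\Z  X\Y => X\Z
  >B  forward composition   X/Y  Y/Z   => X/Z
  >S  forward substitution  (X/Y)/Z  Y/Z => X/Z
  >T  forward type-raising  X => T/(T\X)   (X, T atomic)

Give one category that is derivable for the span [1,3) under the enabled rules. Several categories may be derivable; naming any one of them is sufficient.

[0,5] S   <
  [0,4] S\PP   <B
    [0,3] (S\NP)\PP   >
      [0,1] "dog" : ((S\NP)\PP)/N
      [1,3] N   >
        [1,2] "chased" : N/S
        [2,3] "clearly" : S
    [3,4] "that" : S\(S\NP)
  [4,5] "city" : S\(S\PP)

N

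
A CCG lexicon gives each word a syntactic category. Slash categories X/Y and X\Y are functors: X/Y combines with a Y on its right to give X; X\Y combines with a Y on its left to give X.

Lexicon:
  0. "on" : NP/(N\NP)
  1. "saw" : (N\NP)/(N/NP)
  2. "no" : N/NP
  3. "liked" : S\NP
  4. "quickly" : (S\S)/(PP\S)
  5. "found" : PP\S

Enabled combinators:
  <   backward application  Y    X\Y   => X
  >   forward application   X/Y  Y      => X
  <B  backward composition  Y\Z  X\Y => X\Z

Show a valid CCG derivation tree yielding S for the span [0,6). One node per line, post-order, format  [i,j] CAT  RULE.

[0,6] S   <
  [0,3] NP   >
    [0,1] "on" : NP/(N\NP)
    [1,3] N\NP   >
      [1,2] "saw" : (N\NP)/(N/NP)
      [2,3] "no" : N/NP
  [3,6] S\NP   <B
    [3,4] "liked" : S\NP
    [4,6] S\S   >
      [4,5] "quickly" : (S\S)/(PP\S)
      [5,6] "found" : PP\S

[0,1] NP/(N\NP)  lex  "on"
[1,2] (N\NP)/(N/NP)  lex  "saw"
[2,3] N/NP  lex  "no"
[1,3] N\NP  >  k=2
[0,3] NP  >  k=1
[3,4] S\NP  lex  "liked"
[4,5] (S\S)/(PP\S)  lex  "quickly"
[5,6] PP\S  lex  "found"
[4,6] S\S  >  k=5
[3,6] S\NP  <B  k=4
[0,6] S  <  k=3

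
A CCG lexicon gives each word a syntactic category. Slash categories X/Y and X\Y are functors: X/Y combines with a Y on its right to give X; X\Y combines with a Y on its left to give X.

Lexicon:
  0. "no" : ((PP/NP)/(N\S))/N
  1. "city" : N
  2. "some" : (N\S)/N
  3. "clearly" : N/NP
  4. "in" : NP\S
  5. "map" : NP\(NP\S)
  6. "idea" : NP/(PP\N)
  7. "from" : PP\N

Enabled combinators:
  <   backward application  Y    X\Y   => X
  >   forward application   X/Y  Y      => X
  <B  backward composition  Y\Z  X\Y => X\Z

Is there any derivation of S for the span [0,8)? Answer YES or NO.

((PP/NP)/(N\S))/N N (N\S)/N N/NP NP\S NP\(NP\S) NP/(PP\N) PP\N
CKY chart[0,8] = {PP}; S ∉ chart

NO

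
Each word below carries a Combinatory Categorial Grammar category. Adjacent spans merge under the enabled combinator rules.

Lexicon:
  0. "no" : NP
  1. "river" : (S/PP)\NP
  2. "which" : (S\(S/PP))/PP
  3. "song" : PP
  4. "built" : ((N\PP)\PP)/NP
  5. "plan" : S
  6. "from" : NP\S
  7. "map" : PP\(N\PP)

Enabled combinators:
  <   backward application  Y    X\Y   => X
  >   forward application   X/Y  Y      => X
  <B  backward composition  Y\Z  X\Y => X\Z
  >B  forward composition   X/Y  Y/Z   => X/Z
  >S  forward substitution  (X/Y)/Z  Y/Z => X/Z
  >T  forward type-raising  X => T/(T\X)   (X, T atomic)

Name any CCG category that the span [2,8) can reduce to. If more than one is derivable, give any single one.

[0,8] S   >
  [0,1] S/(S\NP)   >T
    [0,1] "no" : NP
  [1,8] S\NP   <B
    [1,2] "river" : (S/PP)\NP
    [2,8] S\(S/PP)   >
      [2,3] "which" : (S\(S/PP))/PP
      [3,8] PP   <
        [3,7] N\PP   <
          [3,4] "song" : PP
          [4,7] (N\PP)\PP   >
            [4,5] "built" : ((N\PP)\PP)/NP
            [5,7] NP   <
              [5,6] "plan" : S
              [6,7] "from" : NP\S
        [7,8] "map" : PP\(N\PP)

S\(S/PP)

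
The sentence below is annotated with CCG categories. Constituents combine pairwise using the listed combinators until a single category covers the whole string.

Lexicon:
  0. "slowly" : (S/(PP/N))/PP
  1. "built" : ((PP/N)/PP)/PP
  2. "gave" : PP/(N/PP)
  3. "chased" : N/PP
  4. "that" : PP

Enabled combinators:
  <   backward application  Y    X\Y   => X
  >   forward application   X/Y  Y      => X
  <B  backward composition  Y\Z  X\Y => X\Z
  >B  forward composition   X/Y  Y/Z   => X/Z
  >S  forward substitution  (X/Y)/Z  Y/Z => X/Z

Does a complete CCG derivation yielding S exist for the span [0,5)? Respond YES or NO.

YES

[0,5] S   >
  [0,4] S/PP   >S
    [0,1] "slowly" : (S/(PP/N))/PP
    [1,4] (PP/N)/PP   >
      [1,2] "built" : ((PP/N)/PP)/PP
      [2,4] PP   >
        [2,3] "gave" : PP/(N/PP)
        [3,4] "chased" : N/PP
  [4,5] "that" : PP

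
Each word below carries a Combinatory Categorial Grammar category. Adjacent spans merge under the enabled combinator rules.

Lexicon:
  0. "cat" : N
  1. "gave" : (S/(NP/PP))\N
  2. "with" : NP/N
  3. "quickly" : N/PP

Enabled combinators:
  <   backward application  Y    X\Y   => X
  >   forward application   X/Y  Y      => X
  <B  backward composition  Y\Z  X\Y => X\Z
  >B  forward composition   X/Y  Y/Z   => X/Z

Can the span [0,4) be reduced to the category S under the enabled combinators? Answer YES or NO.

[0,4] S   >
  [0,2] S/(NP/PP)   <
    [0,1] "cat" : N
    [1,2] "gave" : (S/(NP/PP))\N
  [2,4] NP/PP   >B
    [2,3] "with" : NP/N
    [3,4] "quickly" : N/PP

YES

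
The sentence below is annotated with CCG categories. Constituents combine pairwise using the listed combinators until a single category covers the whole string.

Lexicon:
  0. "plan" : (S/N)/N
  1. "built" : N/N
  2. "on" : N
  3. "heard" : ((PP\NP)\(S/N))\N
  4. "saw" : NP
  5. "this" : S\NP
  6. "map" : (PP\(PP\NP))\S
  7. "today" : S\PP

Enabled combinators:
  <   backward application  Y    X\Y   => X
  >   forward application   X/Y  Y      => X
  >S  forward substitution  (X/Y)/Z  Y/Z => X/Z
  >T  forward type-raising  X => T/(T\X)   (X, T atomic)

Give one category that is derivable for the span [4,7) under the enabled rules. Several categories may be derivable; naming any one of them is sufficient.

[0,8] S   <
  [0,7] PP   <
    [0,4] PP\NP   <
      [0,2] S/N   >S
        [0,1] "plan" : (S/N)/N
        [1,2] "built" : N/N
      [2,4] (PP\NP)\(S/N)   <
        [2,3] "on" : N
        [3,4] "heard" : ((PP\NP)\(S/N))\N
    [4,7] PP\(PP\NP)   <
      [4,6] S   >
        [4,5] S/(S\NP)   >T
          [4,5] "saw" : NP
        [5,6] "this" : S\NP
      [6,7] "map" : (PP\(PP\NP))\S
  [7,8] "today" : S\PP

PP\(PP\NP)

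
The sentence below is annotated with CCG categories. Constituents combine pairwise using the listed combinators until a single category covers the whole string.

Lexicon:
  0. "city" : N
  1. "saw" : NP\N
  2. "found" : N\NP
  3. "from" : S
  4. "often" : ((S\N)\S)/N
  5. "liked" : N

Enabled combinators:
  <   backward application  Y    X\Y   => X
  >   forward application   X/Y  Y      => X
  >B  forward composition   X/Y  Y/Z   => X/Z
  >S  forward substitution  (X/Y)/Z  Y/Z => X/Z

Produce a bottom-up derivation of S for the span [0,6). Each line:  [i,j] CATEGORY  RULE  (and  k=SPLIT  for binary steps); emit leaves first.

[0,1] N  lex  "city"
[1,2] NP\N  lex  "saw"
[0,2] NP  <  k=1
[2,3] N\NP  lex  "found"
[0,3] N  <  k=2
[3,4] S  lex  "from"
[4,5] ((S\N)\S)/N  lex  "often"
[5,6] N  lex  "liked"
[4,6] (S\N)\S  >  k=5
[3,6] S\N  <  k=4
[0,6] S  <  k=3

[0,6] S   <
  [0,3] N   <
    [0,2] NP   <
      [0,1] "city" : N
      [1,2] "saw" : NP\N
    [2,3] "found" : N\NP
  [3,6] S\N   <
    [3,4] "from" : S
    [4,6] (S\N)\S   >
      [4,5] "often" : ((S\N)\S)/N
      [5,6] "liked" : N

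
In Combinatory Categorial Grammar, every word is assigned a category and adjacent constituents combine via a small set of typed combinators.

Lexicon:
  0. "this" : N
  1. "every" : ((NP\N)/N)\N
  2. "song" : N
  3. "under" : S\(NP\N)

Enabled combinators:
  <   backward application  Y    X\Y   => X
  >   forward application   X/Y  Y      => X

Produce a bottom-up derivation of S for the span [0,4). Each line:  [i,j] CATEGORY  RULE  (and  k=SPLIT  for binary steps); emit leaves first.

[0,4] S   <
  [0,3] NP\N   >
    [0,2] (NP\N)/N   <
      [0,1] "this" : N
      [1,2] "every" : ((NP\N)/N)\N
    [2,3] "song" : N
  [3,4] "under" : S\(NP\N)

[0,1] N  lex  "this"
[1,2] ((NP\N)/N)\N  lex  "every"
[0,2] (NP\N)/N  <  k=1
[2,3] N  lex  "song"
[0,3] NP\N  >  k=2
[3,4] S\(NP\N)  lex  "under"
[0,4] S  <  k=3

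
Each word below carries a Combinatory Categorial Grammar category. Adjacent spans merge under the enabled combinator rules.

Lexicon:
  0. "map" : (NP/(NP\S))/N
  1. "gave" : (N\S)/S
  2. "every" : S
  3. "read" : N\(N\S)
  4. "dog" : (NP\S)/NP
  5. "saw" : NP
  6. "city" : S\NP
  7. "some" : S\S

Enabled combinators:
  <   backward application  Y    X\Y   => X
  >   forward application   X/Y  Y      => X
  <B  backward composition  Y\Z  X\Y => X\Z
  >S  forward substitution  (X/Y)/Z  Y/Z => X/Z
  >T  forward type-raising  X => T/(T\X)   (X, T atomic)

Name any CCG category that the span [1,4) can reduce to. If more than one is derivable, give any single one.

[0,8] S   <
  [0,6] NP   >
    [0,4] NP/(NP\S)   >
      [0,1] "map" : (NP/(NP\S))/N
      [1,4] N   <
        [1,3] N\S   >
          [1,2] "gave" : (N\S)/S
          [2,3] "every" : S
        [3,4] "read" : N\(N\S)
    [4,6] NP\S   >
      [4,5] "dog" : (NP\S)/NP
      [5,6] "saw" : NP
  [6,8] S\NP   <B
    [6,7] "city" : S\NP
    [7,8] "some" : S\S

N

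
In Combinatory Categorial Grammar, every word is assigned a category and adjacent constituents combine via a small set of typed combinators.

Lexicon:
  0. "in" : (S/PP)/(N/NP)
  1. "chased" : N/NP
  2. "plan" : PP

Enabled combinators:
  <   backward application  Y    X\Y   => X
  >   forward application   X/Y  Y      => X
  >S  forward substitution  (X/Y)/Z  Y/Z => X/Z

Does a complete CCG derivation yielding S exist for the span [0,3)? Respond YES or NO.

[0,3] S   >
  [0,2] S/PP   >
    [0,1] "in" : (S/PP)/(N/NP)
    [1,2] "chased" : N/NP
  [2,3] "plan" : PP

YES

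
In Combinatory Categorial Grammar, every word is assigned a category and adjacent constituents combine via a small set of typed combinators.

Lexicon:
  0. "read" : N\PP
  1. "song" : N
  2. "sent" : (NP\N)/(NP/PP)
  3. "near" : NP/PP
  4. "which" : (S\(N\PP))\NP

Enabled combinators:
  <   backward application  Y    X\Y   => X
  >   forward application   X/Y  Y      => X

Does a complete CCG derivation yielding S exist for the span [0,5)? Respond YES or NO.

[0,5] S   <
  [0,1] "read" : N\PP
  [1,5] S\(N\PP)   <
    [1,4] NP   <
      [1,2] "song" : N
      [2,4] NP\N   >
        [2,3] "sent" : (NP\N)/(NP/PP)
        [3,4] "near" : NP/PP
    [4,5] "which" : (S\(N\PP))\NP

YES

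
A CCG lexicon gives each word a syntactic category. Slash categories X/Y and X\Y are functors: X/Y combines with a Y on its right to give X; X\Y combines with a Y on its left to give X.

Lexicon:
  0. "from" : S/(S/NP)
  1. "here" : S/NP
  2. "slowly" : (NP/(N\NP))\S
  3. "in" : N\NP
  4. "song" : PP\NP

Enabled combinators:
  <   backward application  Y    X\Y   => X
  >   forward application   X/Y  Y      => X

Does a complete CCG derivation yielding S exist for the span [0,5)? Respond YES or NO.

S/(S/NP) S/NP (NP/(N\NP))\S N\NP PP\NP
CKY chart[0,5] = {PP}; S ∉ chart

NO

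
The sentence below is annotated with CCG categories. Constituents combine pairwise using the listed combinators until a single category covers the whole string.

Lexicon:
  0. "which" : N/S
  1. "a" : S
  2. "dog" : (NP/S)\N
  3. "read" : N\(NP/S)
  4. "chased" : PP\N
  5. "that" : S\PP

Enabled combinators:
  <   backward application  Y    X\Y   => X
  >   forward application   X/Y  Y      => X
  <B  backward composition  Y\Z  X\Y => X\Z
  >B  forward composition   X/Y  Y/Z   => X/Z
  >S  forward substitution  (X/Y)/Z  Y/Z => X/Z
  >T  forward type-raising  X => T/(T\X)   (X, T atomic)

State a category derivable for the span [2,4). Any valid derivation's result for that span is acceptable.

N\N

[0,6] S   <
  [0,2] N   >
    [0,1] "which" : N/S
    [1,2] "a" : S
  [2,6] S\N   <B
    [2,5] PP\N   <B
      [2,4] N\N   <B
        [2,3] "dog" : (NP/S)\N
        [3,4] "read" : N\(NP/S)
      [4,5] "chased" : PP\N
    [5,6] "that" : S\PP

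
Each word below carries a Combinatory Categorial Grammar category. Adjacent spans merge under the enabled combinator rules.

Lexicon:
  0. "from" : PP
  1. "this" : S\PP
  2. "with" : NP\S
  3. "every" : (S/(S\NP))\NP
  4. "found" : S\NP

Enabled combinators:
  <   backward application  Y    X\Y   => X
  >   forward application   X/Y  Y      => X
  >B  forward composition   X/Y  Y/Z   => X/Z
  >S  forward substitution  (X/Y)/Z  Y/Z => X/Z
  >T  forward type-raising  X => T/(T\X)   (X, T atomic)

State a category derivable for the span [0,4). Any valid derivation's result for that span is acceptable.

[0,5] S   >
  [0,4] S/(S\NP)   <
    [0,3] NP   <
      [0,2] S   <
        [0,1] "from" : PP
        [1,2] "this" : S\PP
      [2,3] "with" : NP\S
    [3,4] "every" : (S/(S\NP))\NP
  [4,5] "found" : S\NP

S/(S\NP)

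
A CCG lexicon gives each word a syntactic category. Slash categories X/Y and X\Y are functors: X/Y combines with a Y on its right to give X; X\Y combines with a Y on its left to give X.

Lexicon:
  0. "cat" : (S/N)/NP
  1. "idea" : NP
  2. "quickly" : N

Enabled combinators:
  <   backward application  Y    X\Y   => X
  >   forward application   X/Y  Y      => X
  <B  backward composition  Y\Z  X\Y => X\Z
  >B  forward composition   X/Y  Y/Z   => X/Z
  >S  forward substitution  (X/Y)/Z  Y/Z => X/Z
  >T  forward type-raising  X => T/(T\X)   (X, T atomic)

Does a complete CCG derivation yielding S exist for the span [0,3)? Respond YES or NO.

YES

[0,3] S   >
  [0,2] S/N   >
    [0,1] "cat" : (S/N)/NP
    [1,2] "idea" : NP
  [2,3] "quickly" : N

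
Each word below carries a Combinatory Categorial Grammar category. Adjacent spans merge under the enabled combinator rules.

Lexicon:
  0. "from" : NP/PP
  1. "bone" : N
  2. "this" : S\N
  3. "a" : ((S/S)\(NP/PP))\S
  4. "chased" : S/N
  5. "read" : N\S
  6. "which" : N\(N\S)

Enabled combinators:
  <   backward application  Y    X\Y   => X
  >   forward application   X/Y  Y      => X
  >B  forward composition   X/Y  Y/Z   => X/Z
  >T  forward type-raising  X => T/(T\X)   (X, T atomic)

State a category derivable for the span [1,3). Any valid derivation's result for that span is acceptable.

S

[0,7] S   >
  [0,5] S/N   >B
    [0,4] S/S   <
      [0,1] "from" : NP/PP
      [1,4] (S/S)\(NP/PP)   <
        [1,3] S   <
          [1,2] "bone" : N
          [2,3] "this" : S\N
        [3,4] "a" : ((S/S)\(NP/PP))\S
    [4,5] "chased" : S/N
  [5,7] N   <
    [5,6] "read" : N\S
    [6,7] "which" : N\(N\S)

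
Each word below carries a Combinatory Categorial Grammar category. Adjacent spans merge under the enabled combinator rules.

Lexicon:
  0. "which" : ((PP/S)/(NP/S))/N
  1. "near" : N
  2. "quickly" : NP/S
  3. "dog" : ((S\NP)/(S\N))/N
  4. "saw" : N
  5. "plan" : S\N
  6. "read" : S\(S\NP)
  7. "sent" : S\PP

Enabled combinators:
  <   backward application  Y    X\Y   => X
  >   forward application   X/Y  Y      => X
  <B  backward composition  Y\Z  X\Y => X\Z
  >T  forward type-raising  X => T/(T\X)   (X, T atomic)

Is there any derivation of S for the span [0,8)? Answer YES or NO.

YES

[0,8] S   <
  [0,7] PP   >
    [0,3] PP/S   >
      [0,2] (PP/S)/(NP/S)   >
        [0,1] "which" : ((PP/S)/(NP/S))/N
        [1,2] "near" : N
      [2,3] "quickly" : NP/S
    [3,7] S   <
      [3,6] S\NP   >
        [3,5] (S\NP)/(S\N)   >
          [3,4] "dog" : ((S\NP)/(S\N))/N
          [4,5] "saw" : N
        [5,6] "plan" : S\N
      [6,7] "read" : S\(S\NP)
  [7,8] "sent" : S\PP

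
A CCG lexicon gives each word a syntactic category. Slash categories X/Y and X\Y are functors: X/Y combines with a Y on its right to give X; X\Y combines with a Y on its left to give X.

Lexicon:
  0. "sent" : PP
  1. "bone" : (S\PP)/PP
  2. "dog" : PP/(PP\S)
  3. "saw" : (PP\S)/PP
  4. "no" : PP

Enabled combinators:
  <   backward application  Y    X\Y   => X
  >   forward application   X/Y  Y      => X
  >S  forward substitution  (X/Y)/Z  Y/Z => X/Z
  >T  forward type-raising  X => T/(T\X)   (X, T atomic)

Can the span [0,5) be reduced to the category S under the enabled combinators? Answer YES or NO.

[0,5] S   <
  [0,1] "sent" : PP
  [1,5] S\PP   >
    [1,2] "bone" : (S\PP)/PP
    [2,5] PP   >
      [2,3] "dog" : PP/(PP\S)
      [3,5] PP\S   >
        [3,4] "saw" : (PP\S)/PP
        [4,5] "no" : PP

YES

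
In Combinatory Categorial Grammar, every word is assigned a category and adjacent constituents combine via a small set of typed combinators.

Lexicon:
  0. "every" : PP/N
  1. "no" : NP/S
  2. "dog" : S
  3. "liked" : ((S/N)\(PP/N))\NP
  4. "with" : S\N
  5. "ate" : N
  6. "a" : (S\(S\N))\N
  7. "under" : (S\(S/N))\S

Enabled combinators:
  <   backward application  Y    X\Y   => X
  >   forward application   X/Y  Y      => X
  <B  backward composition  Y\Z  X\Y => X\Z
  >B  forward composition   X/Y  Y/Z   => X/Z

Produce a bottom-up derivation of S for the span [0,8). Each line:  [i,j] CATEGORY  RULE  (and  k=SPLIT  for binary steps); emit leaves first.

[0,1] PP/N  lex  "every"
[1,2] NP/S  lex  "no"
[2,3] S  lex  "dog"
[1,3] NP  >  k=2
[3,4] ((S/N)\(PP/N))\NP  lex  "liked"
[1,4] (S/N)\(PP/N)  <  k=3
[0,4] S/N  <  k=1
[4,5] S\N  lex  "with"
[5,6] N  lex  "ate"
[6,7] (S\(S\N))\N  lex  "a"
[5,7] S\(S\N)  <  k=6
[4,7] S  <  k=5
[7,8] (S\(S/N))\S  lex  "under"
[4,8] S\(S/N)  <  k=7
[0,8] S  <  k=4

[0,8] S   <
  [0,4] S/N   <
    [0,1] "every" : PP/N
    [1,4] (S/N)\(PP/N)   <
      [1,3] NP   >
        [1,2] "no" : NP/S
        [2,3] "dog" : S
      [3,4] "liked" : ((S/N)\(PP/N))\NP
  [4,8] S\(S/N)   <
    [4,7] S   <
      [4,5] "with" : S\N
      [5,7] S\(S\N)   <
        [5,6] "ate" : N
        [6,7] "a" : (S\(S\N))\N
    [7,8] "under" : (S\(S/N))\S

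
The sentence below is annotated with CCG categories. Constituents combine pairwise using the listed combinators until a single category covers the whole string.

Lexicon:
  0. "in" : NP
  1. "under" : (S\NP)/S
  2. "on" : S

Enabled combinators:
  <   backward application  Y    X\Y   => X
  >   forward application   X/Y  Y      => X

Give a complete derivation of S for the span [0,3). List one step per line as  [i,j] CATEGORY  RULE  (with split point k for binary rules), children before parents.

[0,3] S   <
  [0,1] "in" : NP
  [1,3] S\NP   >
    [1,2] "under" : (S\NP)/S
    [2,3] "on" : S

[0,1] NP  lex  "in"
[1,2] (S\NP)/S  lex  "under"
[2,3] S  lex  "on"
[1,3] S\NP  >  k=2
[0,3] S  <  k=1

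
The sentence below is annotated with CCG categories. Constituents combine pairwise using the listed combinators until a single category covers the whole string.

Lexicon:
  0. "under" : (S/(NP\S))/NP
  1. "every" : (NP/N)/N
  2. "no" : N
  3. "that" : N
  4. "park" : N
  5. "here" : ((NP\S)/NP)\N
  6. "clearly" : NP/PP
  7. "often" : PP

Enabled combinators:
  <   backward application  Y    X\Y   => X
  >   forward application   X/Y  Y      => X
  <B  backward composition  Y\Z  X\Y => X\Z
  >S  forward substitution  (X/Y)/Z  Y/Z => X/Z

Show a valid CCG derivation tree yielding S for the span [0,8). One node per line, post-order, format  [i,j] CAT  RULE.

[0,8] S   >
  [0,4] S/(NP\S)   >
    [0,1] "under" : (S/(NP\S))/NP
    [1,4] NP   >
      [1,3] NP/N   >
        [1,2] "every" : (NP/N)/N
        [2,3] "no" : N
      [3,4] "that" : N
  [4,8] NP\S   >
    [4,6] (NP\S)/NP   <
      [4,5] "park" : N
      [5,6] "here" : ((NP\S)/NP)\N
    [6,8] NP   >
      [6,7] "clearly" : NP/PP
      [7,8] "often" : PP

[0,1] (S/(NP\S))/NP  lex  "under"
[1,2] (NP/N)/N  lex  "every"
[2,3] N  lex  "no"
[1,3] NP/N  >  k=2
[3,4] N  lex  "that"
[1,4] NP  >  k=3
[0,4] S/(NP\S)  >  k=1
[4,5] N  lex  "park"
[5,6] ((NP\S)/NP)\N  lex  "here"
[4,6] (NP\S)/NP  <  k=5
[6,7] NP/PP  lex  "clearly"
[7,8] PP  lex  "often"
[6,8] NP  >  k=7
[4,8] NP\S  >  k=6
[0,8] S  >  k=4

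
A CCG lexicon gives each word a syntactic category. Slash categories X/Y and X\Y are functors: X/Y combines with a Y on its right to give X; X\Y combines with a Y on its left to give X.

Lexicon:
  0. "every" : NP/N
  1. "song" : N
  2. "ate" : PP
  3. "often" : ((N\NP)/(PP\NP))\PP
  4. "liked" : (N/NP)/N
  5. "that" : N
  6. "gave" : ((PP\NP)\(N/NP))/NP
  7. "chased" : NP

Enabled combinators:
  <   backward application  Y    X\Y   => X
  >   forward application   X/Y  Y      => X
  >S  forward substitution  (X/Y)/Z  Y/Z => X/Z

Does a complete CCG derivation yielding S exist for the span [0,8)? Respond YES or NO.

NO

NP/N N PP ((N\NP)/(PP\NP))\PP (N/NP)/N N ((PP\NP)\(N/NP))/NP NP
CKY chart[0,8] = {N}; S ∉ chart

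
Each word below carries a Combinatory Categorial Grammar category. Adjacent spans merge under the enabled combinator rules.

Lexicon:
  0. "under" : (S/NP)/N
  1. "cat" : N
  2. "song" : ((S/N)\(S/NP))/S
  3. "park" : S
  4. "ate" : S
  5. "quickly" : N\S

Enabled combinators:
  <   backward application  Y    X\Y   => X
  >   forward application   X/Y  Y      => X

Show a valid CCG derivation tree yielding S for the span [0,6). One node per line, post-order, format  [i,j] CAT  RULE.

[0,1] (S/NP)/N  lex  "under"
[1,2] N  lex  "cat"
[0,2] S/NP  >  k=1
[2,3] ((S/N)\(S/NP))/S  lex  "song"
[3,4] S  lex  "park"
[2,4] (S/N)\(S/NP)  >  k=3
[0,4] S/N  <  k=2
[4,5] S  lex  "ate"
[5,6] N\S  lex  "quickly"
[4,6] N  <  k=5
[0,6] S  >  k=4

[0,6] S   >
  [0,4] S/N   <
    [0,2] S/NP   >
      [0,1] "under" : (S/NP)/N
      [1,2] "cat" : N
    [2,4] (S/N)\(S/NP)   >
      [2,3] "song" : ((S/N)\(S/NP))/S
      [3,4] "park" : S
  [4,6] N   <
    [4,5] "ate" : S
    [5,6] "quickly" : N\S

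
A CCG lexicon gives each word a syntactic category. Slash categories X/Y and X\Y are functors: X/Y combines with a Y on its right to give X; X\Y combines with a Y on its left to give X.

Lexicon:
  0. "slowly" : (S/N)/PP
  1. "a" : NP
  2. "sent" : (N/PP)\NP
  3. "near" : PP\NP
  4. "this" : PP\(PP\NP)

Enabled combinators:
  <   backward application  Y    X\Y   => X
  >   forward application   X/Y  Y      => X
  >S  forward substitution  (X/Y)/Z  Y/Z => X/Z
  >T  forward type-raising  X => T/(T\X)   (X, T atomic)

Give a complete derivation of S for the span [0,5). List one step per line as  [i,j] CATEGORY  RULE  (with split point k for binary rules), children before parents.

[0,1] (S/N)/PP  lex  "slowly"
[1,2] NP  lex  "a"
[2,3] (N/PP)\NP  lex  "sent"
[1,3] N/PP  <  k=2
[0,3] S/PP  >S  k=1
[3,4] PP\NP  lex  "near"
[4,5] PP\(PP\NP)  lex  "this"
[3,5] PP  <  k=4
[0,5] S  >  k=3

[0,5] S   >
  [0,3] S/PP   >S
    [0,1] "slowly" : (S/N)/PP
    [1,3] N/PP   <
      [1,2] "a" : NP
      [2,3] "sent" : (N/PP)\NP
  [3,5] PP   <
    [3,4] "near" : PP\NP
    [4,5] "this" : PP\(PP\NP)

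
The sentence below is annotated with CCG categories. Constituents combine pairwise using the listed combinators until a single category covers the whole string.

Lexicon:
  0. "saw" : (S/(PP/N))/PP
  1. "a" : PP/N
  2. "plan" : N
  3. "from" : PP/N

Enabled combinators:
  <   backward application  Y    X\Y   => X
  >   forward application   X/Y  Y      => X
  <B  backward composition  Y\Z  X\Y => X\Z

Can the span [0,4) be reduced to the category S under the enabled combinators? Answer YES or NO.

YES

[0,4] S   >
  [0,3] S/(PP/N)   >
    [0,1] "saw" : (S/(PP/N))/PP
    [1,3] PP   >
      [1,2] "a" : PP/N
      [2,3] "plan" : N
  [3,4] "from" : PP/N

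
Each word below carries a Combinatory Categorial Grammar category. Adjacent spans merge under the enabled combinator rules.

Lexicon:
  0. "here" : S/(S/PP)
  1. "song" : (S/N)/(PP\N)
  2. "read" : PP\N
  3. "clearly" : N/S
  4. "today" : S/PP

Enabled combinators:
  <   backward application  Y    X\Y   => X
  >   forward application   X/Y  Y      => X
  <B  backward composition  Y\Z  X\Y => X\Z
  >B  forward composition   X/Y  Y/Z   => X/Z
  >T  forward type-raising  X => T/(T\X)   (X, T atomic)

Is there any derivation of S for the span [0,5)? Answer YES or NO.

[0,5] S   >
  [0,1] "here" : S/(S/PP)
  [1,5] S/PP   >B
    [1,3] S/N   >
      [1,2] "song" : (S/N)/(PP\N)
      [2,3] "read" : PP\N
    [3,5] N/PP   >B
      [3,4] "clearly" : N/S
      [4,5] "today" : S/PP

YES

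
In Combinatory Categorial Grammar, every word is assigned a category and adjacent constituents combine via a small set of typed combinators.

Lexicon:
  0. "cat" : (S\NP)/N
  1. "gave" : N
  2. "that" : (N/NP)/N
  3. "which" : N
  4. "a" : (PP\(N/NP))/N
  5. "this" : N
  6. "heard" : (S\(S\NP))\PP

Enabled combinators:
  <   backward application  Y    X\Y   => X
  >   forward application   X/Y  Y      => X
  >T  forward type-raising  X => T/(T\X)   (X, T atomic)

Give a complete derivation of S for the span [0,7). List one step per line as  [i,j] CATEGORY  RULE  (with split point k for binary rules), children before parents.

[0,7] S   <
  [0,2] S\NP   >
    [0,1] "cat" : (S\NP)/N
    [1,2] "gave" : N
  [2,7] S\(S\NP)   <
    [2,6] PP   <
      [2,4] N/NP   >
        [2,3] "that" : (N/NP)/N
        [3,4] "which" : N
      [4,6] PP\(N/NP)   >
        [4,5] "a" : (PP\(N/NP))/N
        [5,6] "this" : N
    [6,7] "heard" : (S\(S\NP))\PP

[0,1] (S\NP)/N  lex  "cat"
[1,2] N  lex  "gave"
[0,2] S\NP  >  k=1
[2,3] (N/NP)/N  lex  "that"
[3,4] N  lex  "which"
[2,4] N/NP  >  k=3
[4,5] (PP\(N/NP))/N  lex  "a"
[5,6] N  lex  "this"
[4,6] PP\(N/NP)  >  k=5
[2,6] PP  <  k=4
[6,7] (S\(S\NP))\PP  lex  "heard"
[2,7] S\(S\NP)  <  k=6
[0,7] S  <  k=2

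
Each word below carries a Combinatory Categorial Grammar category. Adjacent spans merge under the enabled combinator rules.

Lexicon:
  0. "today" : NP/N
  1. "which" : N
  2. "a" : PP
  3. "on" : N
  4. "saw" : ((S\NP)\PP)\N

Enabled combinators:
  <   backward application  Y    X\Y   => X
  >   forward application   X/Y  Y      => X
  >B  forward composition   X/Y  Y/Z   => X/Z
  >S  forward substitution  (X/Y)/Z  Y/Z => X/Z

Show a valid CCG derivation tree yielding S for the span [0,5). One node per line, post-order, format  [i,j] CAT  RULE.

[0,1] NP/N  lex  "today"
[1,2] N  lex  "which"
[0,2] NP  >  k=1
[2,3] PP  lex  "a"
[3,4] N  lex  "on"
[4,5] ((S\NP)\PP)\N  lex  "saw"
[3,5] (S\NP)\PP  <  k=4
[2,5] S\NP  <  k=3
[0,5] S  <  k=2

[0,5] S   <
  [0,2] NP   >
    [0,1] "today" : NP/N
    [1,2] "which" : N
  [2,5] S\NP   <
    [2,3] "a" : PP
    [3,5] (S\NP)\PP   <
      [3,4] "on" : N
      [4,5] "saw" : ((S\NP)\PP)\N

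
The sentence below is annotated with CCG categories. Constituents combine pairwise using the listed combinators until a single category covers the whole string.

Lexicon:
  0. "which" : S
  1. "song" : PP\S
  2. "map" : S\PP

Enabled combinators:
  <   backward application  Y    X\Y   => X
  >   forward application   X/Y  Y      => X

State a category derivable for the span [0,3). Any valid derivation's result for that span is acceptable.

S

[0,3] S   <
  [0,2] PP   <
    [0,1] "which" : S
    [1,2] "song" : PP\S
  [2,3] "map" : S\PP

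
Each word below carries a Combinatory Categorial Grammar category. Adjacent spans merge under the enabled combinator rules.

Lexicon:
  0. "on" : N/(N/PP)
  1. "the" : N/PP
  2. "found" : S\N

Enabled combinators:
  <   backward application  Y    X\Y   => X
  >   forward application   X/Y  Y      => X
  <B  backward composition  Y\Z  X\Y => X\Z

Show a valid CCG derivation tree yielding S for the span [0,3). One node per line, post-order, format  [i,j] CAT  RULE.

[0,3] S   <
  [0,2] N   >
    [0,1] "on" : N/(N/PP)
    [1,2] "the" : N/PP
  [2,3] "found" : S\N

[0,1] N/(N/PP)  lex  "on"
[1,2] N/PP  lex  "the"
[0,2] N  >  k=1
[2,3] S\N  lex  "found"
[0,3] S  <  k=2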